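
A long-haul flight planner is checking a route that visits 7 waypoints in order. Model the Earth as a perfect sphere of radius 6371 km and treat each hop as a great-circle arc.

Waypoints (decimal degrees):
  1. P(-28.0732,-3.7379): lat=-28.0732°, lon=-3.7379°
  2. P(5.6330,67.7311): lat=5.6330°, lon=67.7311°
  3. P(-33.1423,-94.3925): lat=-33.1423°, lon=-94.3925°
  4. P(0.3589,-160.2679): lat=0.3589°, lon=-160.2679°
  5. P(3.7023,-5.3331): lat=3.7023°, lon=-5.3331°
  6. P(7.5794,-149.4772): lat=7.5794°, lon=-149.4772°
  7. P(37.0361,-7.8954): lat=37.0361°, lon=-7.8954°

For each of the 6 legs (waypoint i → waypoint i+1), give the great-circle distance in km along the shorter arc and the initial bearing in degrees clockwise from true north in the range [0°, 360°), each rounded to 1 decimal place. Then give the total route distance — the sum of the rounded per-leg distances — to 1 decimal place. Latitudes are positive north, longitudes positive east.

Leg 1: φ1=-0.4899698, φ2=0.0983144, Δφ=0.5882842, Δλ=1.2473694 rad; a=sin²(Δφ/2)+cosφ1·cosφ2·sin²(Δλ/2)=0.3835604118; c=2·atan2(√a, √(1-a))=1.335759113; dist=6371·c=8510.121 ≈ 8510.1 km; running total=8510.1 km
Leg 1 bearing: y=sinΔλ·cosφ2=0.94357324, x=cosφ1·sinφ2-sinφ1·cosφ2·cosΔλ=0.23545026; θ=atan2(y, x)=75.9891° ≈ 76.0°
Leg 2: φ1=0.0983144, φ2=-0.5784423, Δφ=-0.6767567, Δλ=-2.8295906 rad; a=sin²(Δφ/2)+cosφ1·cosφ2·sin²(Δλ/2)=0.9233531359; c=2·atan2(√a, √(1-a))=2.580560270; dist=6371·c=16440.749 ≈ 16440.7 km; running total=24950.8 km
Leg 2 bearing: y=sinΔλ·cosφ2=-0.25702619, x=cosφ1·sinφ2-sinφ1·cosφ2·cosΔλ=-0.46586052; θ=atan2(y, x)=-151.1134° <0 so +360° → 208.8866° ≈ 208.9°
Leg 3: φ1=-0.5784423, φ2=0.0062640, Δφ=0.5847062, Δλ=-1.1497426 rad; a=sin²(Δφ/2)+cosφ1·cosφ2·sin²(Δλ/2)=0.3306009289; c=2·atan2(√a, √(1-a))=1.225157128; dist=6371·c=7805.476 ≈ 7805.5 km; running total=32756.3 km
Leg 3 bearing: y=sinΔλ·cosφ2=-0.91264087, x=cosφ1·sinφ2-sinφ1·cosφ2·cosΔλ=0.22869731; θ=atan2(y, x)=-75.9320° <0 so +360° → 284.0680° ≈ 284.1°
Leg 4: φ1=0.0062640, φ2=0.0646173, Δφ=0.0583533, Δλ=2.7041224 rad; a=sin²(Δφ/2)+cosφ1·cosφ2·sin²(Δλ/2)=0.9517568165; c=2·atan2(√a, √(1-a))=2.698694980; dist=6371·c=17193.386 ≈ 17193.4 km; running total=49949.7 km
Leg 4 bearing: y=sinΔλ·cosφ2=0.42276518, x=cosφ1·sinφ2-sinφ1·cosφ2·cosΔλ=0.07023331; θ=atan2(y, x)=80.5677° ≈ 80.6°
Leg 5: φ1=0.0646173, φ2=0.1322855, Δφ=0.0676682, Δλ=-2.5157891 rad; a=sin²(Δφ/2)+cosφ1·cosφ2·sin²(Δλ/2)=0.8966088397; c=2·atan2(√a, √(1-a))=2.486871369; dist=6371·c=15843.857 ≈ 15843.9 km; running total=65793.6 km
Leg 5 bearing: y=sinΔλ·cosφ2=-0.58063103, x=cosφ1·sinφ2-sinφ1·cosφ2·cosΔλ=0.18350291; θ=atan2(y, x)=-72.4614° <0 so +360° → 287.5386° ≈ 287.5°
Leg 6: φ1=0.1322855, φ2=0.6464019, Δφ=0.5141164, Δλ=2.4710686 rad; a=sin²(Δφ/2)+cosφ1·cosφ2·sin²(Δλ/2)=0.7702602379; c=2·atan2(√a, √(1-a))=2.141851947; dist=6371·c=13645.739 ≈ 13645.7 km; running total=79439.3 km
Leg 6 bearing: y=sinΔλ·cosφ2=0.49603374, x=cosφ1·sinφ2-sinφ1·cosφ2·cosΔλ=0.67954996; θ=atan2(y, x)=36.1274° ≈ 36.1°

Leg 1: dist=8510.1 km, bearing=76.0°
Leg 2: dist=16440.7 km, bearing=208.9°
Leg 3: dist=7805.5 km, bearing=284.1°
Leg 4: dist=17193.4 km, bearing=80.6°
Leg 5: dist=15843.9 km, bearing=287.5°
Leg 6: dist=13645.7 km, bearing=36.1°
Total: 79439.3 km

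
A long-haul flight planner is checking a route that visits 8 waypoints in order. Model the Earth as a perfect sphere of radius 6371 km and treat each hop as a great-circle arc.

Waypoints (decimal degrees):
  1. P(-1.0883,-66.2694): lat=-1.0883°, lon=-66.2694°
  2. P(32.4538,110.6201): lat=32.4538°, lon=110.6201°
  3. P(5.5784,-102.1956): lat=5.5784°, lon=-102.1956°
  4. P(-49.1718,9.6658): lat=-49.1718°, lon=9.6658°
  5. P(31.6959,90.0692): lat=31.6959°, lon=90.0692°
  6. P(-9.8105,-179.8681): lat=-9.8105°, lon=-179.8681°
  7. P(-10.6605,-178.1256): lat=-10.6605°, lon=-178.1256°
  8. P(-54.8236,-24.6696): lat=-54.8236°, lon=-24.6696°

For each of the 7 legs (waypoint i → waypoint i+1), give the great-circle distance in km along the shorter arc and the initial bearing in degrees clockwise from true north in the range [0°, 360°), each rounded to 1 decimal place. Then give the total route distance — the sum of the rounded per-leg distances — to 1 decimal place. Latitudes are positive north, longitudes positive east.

Leg 1: φ1=-0.0189944, φ2=0.5664257, Δφ=0.5854201, Δλ=3.0873042 rad; a=sin²(Δφ/2)+cosφ1·cosφ2·sin²(Δλ/2)=0.9263107083; c=2·atan2(√a, √(1-a))=2.591778059; dist=6371·c=16512.218 ≈ 16512.2 km; running total=16512.2 km
Leg 1 bearing: y=sinΔλ·cosφ2=0.04578743, x=cosφ1·sinφ2-sinφ1·cosφ2·cosΔλ=0.52051919; θ=atan2(y, x)=5.0271° ≈ 5.0°
Leg 2: φ1=0.5664257, φ2=0.0973614, Δφ=-0.4690642, Δλ=-3.7143347 rad; a=sin²(Δφ/2)+cosφ1·cosφ2·sin²(Δλ/2)=0.8268216424; c=2·atan2(√a, √(1-a))=2.283184863; dist=6371·c=14546.171 ≈ 14546.2 km; running total=31058.4 km
Leg 2 bearing: y=sinΔλ·cosφ2=0.53937196, x=cosφ1·sinφ2-sinφ1·cosφ2·cosΔλ=0.53087507; θ=atan2(y, x)=45.4549° ≈ 45.5°
Leg 3: φ1=0.0973614, φ2=-0.8582098, Δφ=-0.9555713, Δλ=1.9523497 rad; a=sin²(Δφ/2)+cosφ1·cosφ2·sin²(Δλ/2)=0.6579248239; c=2·atan2(√a, √(1-a))=1.892148336; dist=6371·c=12054.877 ≈ 12054.9 km; running total=43113.3 km
Leg 3 bearing: y=sinΔλ·cosφ2=0.60677709, x=cosφ1·sinφ2-sinφ1·cosφ2·cosΔλ=-0.72942481; θ=atan2(y, x)=140.2444° ≈ 140.2°
Leg 4: φ1=-0.8582098, φ2=0.5531978, Δφ=1.4114076, Δλ=1.4033041 rad; a=sin²(Δφ/2)+cosφ1·cosφ2·sin²(Δλ/2)=0.6524134623; c=2·atan2(√a, √(1-a))=1.880553027; dist=6371·c=11981.003 ≈ 11981.0 km; running total=55094.3 km
Leg 4 bearing: y=sinΔλ·cosφ2=0.83894187, x=cosφ1·sinφ2-sinφ1·cosφ2·cosΔλ=0.45084041; θ=atan2(y, x)=61.7468° ≈ 61.7°
Leg 5: φ1=0.5531978, φ2=-0.1712255, Δφ=-0.7244233, Δλ=-4.7112947 rad; a=sin²(Δφ/2)+cosφ1·cosφ2·sin²(Δλ/2)=0.5452211348; c=2·atan2(√a, √(1-a))=1.661362352; dist=6371·c=10584.540 ≈ 10584.5 km; running total=65678.8 km
Leg 5 bearing: y=sinΔλ·cosφ2=0.98537610, x=cosφ1·sinφ2-sinφ1·cosφ2·cosΔλ=-0.14440962; θ=atan2(y, x)=98.3375° ≈ 98.3°
Leg 6: φ1=-0.1712255, φ2=-0.1860608, Δφ=-0.0148353, Δλ=0.0304124 rad; a=sin²(Δφ/2)+cosφ1·cosφ2·sin²(Δλ/2)=0.0002789174; c=2·atan2(√a, √(1-a))=0.033403192; dist=6371·c=212.812 ≈ 212.8 km; running total=65891.6 km
Leg 6 bearing: y=sinΔλ·cosφ2=0.02988285, x=cosφ1·sinφ2-sinφ1·cosφ2·cosΔλ=-0.01491219; θ=atan2(y, x)=116.5202° ≈ 116.5°
Leg 7: φ1=-0.1860608, φ2=-0.9568523, Δφ=-0.7707915, Δλ=2.6783125 rad; a=sin²(Δφ/2)+cosφ1·cosφ2·sin²(Δλ/2)=0.6776342094; c=2·atan2(√a, √(1-a))=1.933997530; dist=6371·c=12321.498 ≈ 12321.5 km; running total=78213.1 km
Leg 7 bearing: y=sinΔλ·cosφ2=0.25744849, x=cosφ1·sinφ2-sinφ1·cosφ2·cosΔλ=-0.89861261; θ=atan2(y, x)=164.0132° ≈ 164.0°

Leg 1: dist=16512.2 km, bearing=5.0°
Leg 2: dist=14546.2 km, bearing=45.5°
Leg 3: dist=12054.9 km, bearing=140.2°
Leg 4: dist=11981.0 km, bearing=61.7°
Leg 5: dist=10584.5 km, bearing=98.3°
Leg 6: dist=212.8 km, bearing=116.5°
Leg 7: dist=12321.5 km, bearing=164.0°
Total: 78213.1 km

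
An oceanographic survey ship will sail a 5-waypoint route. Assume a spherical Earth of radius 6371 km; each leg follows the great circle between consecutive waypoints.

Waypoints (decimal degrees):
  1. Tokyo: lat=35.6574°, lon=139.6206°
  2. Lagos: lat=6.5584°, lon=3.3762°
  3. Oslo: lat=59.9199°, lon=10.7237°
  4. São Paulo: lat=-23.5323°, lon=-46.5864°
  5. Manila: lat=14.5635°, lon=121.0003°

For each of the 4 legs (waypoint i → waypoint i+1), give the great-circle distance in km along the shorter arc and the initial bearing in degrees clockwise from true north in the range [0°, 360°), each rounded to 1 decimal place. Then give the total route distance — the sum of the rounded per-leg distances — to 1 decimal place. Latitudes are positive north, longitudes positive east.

Leg 1: dist=13465.1 km, bearing=306.6°
Leg 2: dist=5965.9 km, bearing=4.6°
Leg 3: dist=10628.5 km, bearing=230.8°
Leg 4: dist=18374.5 km, bearing=125.2°
Total: 48434.0 km

Leg 1: φ1=0.6223390, φ2=0.1144657, Δφ=-0.5078734, Δλ=-2.3779134 rad; a=sin²(Δφ/2)+cosφ1·cosφ2·sin²(Δλ/2)=0.7582284789; c=2·atan2(√a, √(1-a))=2.113504536; dist=6371·c=13465.137 ≈ 13465.1 km; running total=13465.1 km
Leg 1 bearing: y=sinΔλ·cosφ2=-0.68705790, x=cosφ1·sinφ2-sinφ1·cosφ2·cosΔλ=0.51110043; θ=atan2(y, x)=-53.3545° <0 so +360° → 306.6455° ≈ 306.6°
Leg 2: φ1=0.1144657, φ2=1.0457995, Δφ=0.9313339, Δλ=0.1282381 rad; a=sin²(Δφ/2)+cosφ1·cosφ2·sin²(Δλ/2)=0.2036622147; c=2·atan2(√a, √(1-a))=0.936419661; dist=6371·c=5965.930 ≈ 5965.9 km; running total=19431.0 km
Leg 2 bearing: y=sinΔλ·cosφ2=0.06409821, x=cosφ1·sinφ2-sinφ1·cosφ2·cosΔλ=0.80288672; θ=atan2(y, x)=4.5645° ≈ 4.6°
Leg 3: φ1=1.0457995, φ2=-0.4107161, Δφ=-1.4565157, Δλ=-1.0002499 rad; a=sin²(Δφ/2)+cosφ1·cosφ2·sin²(Δλ/2)=0.5486540716; c=2·atan2(√a, √(1-a))=1.668258694; dist=6371·c=10628.476 ≈ 10628.5 km; running total=30059.5 km
Leg 3 bearing: y=sinΔλ·cosφ2=-0.77161395, x=cosφ1·sinφ2-sinφ1·cosφ2·cosΔλ=-0.62860403; θ=atan2(y, x)=-129.1684° <0 so +360° → 230.8316° ≈ 230.8°
Leg 4: φ1=-0.4107161, φ2=0.2541810, Δφ=0.6648971, Δλ=2.9249397 rad; a=sin²(Δφ/2)+cosφ1·cosφ2·sin²(Δλ/2)=0.9835143221; c=2·atan2(√a, √(1-a))=2.884088670; dist=6371·c=18374.529 ≈ 18374.5 km; running total=48434.0 km
Leg 4 bearing: y=sinΔλ·cosφ2=0.20805521, x=cosφ1·sinφ2-sinφ1·cosφ2·cosΔλ=-0.14686263; θ=atan2(y, x)=125.2176° ≈ 125.2°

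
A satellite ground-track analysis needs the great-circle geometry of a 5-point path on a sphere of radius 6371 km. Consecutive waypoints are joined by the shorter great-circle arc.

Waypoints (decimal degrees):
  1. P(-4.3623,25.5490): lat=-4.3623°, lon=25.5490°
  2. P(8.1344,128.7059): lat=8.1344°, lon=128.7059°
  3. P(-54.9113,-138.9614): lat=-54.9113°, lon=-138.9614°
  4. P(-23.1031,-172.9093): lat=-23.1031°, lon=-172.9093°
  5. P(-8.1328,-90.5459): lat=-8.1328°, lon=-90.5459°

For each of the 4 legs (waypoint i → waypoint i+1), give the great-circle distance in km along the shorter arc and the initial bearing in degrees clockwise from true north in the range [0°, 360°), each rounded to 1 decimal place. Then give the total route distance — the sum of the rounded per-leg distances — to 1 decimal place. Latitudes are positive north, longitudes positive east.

Leg 1: dist=11521.7 km, bearing=82.7°
Leg 2: dist=10895.6 km, bearing=144.5°
Leg 3: dist=4510.4 km, bearing=307.8°
Leg 4: dist=8877.1 km, bearing=94.6°
Total: 35804.8 km

Leg 1: φ1=-0.0761365, φ2=0.1419721, Δφ=0.2181086, Δλ=1.8004276 rad; a=sin²(Δφ/2)+cosφ1·cosφ2·sin²(Δλ/2)=0.6177190753; c=2·atan2(√a, √(1-a))=1.808465694; dist=6371·c=11521.735 ≈ 11521.7 km; running total=11521.7 km
Leg 1 bearing: y=sinΔλ·cosφ2=0.96395338, x=cosφ1·sinφ2-sinφ1·cosφ2·cosΔλ=0.12394656; θ=atan2(y, x)=82.6730° ≈ 82.7°
Leg 2: φ1=0.1419721, φ2=-0.9583830, Δφ=-1.1003550, Δλ=-4.6716757 rad; a=sin²(Δφ/2)+cosφ1·cosφ2·sin²(Δλ/2)=0.5694712789; c=2·atan2(√a, √(1-a))=1.710189862; dist=6371·c=10895.620 ≈ 10895.6 km; running total=22417.3 km
Leg 2 bearing: y=sinΔλ·cosφ2=0.57436753, x=cosφ1·sinφ2-sinφ1·cosφ2·cosΔλ=-0.80671985; θ=atan2(y, x)=144.5499° ≈ 144.5°
Leg 3: φ1=-0.9583830, φ2=-0.4032252, Δφ=0.5551578, Δλ=-0.5925026 rad; a=sin²(Δφ/2)+cosφ1·cosφ2·sin²(Δλ/2)=0.1201544987; c=2·atan2(√a, √(1-a))=0.707958517; dist=6371·c=4510.404 ≈ 4510.4 km; running total=26927.7 km
Leg 3 bearing: y=sinΔλ·cosφ2=-0.51365217, x=cosφ1·sinφ2-sinφ1·cosφ2·cosΔλ=0.39878694; θ=atan2(y, x)=-52.1751° <0 so +360° → 307.8249° ≈ 307.8°
Leg 4: φ1=-0.4032252, φ2=-0.1419441, Δφ=0.2612810, Δλ=1.4375125 rad; a=sin²(Δφ/2)+cosφ1·cosφ2·sin²(Δλ/2)=0.4117436475; c=2·atan2(√a, √(1-a))=1.393353934; dist=6371·c=8877.058 ≈ 8877.1 km; running total=35804.8 km
Leg 4 bearing: y=sinΔλ·cosφ2=0.98116289, x=cosφ1·sinφ2-sinφ1·cosφ2·cosΔλ=-0.07850258; θ=atan2(y, x)=94.5745° ≈ 94.6°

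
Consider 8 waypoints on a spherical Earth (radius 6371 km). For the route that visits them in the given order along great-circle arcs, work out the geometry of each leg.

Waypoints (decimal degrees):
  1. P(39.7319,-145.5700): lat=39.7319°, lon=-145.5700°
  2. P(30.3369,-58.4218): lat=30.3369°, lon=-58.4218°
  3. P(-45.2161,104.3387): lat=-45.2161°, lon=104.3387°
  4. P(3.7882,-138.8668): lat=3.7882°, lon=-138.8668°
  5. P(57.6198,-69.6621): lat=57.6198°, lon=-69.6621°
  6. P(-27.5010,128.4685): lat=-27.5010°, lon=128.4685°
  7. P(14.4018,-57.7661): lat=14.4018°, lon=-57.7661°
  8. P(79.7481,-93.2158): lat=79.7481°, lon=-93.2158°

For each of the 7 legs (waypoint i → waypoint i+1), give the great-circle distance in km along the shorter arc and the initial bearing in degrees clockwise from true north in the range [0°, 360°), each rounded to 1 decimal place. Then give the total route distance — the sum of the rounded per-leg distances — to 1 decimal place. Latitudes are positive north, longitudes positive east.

Leg 1: φ1=0.6934525, φ2=0.5294788, Δφ=-0.1639737, Δλ=1.5210230 rad; a=sin²(Δφ/2)+cosφ1·cosφ2·sin²(Δλ/2)=0.3220648592; c=2·atan2(√a, √(1-a))=1.206951179; dist=6371·c=7689.486 ≈ 7689.5 km; running total=7689.5 km
Leg 1 bearing: y=sinΔλ·cosφ2=0.86200159, x=cosφ1·sinφ2-sinφ1·cosφ2·cosΔλ=0.36098422; θ=atan2(y, x)=67.2773° ≈ 67.3°
Leg 2: φ1=0.5294788, φ2=-0.7891698, Δφ=-1.3186486, Δλ=2.8407066 rad; a=sin²(Δφ/2)+cosφ1·cosφ2·sin²(Δλ/2)=0.9695777800; c=2·atan2(√a, √(1-a))=2.790959914; dist=6371·c=17781.206 ≈ 17781.2 km; running total=25470.7 km
Leg 2 bearing: y=sinΔλ·cosφ2=0.20877091, x=cosφ1·sinφ2-sinφ1·cosφ2·cosΔλ=-0.27276646; θ=atan2(y, x)=142.5702° ≈ 142.6°
Leg 3: φ1=-0.7891698, φ2=0.0661166, Δφ=0.8552864, Δλ=-4.2447367 rad; a=sin²(Δφ/2)+cosφ1·cosφ2·sin²(Δλ/2)=0.6818764650; c=2·atan2(√a, √(1-a))=1.943089997; dist=6371·c=12379.426 ≈ 12379.4 km; running total=37850.1 km
Leg 3 bearing: y=sinΔλ·cosφ2=0.89067879, x=cosφ1·sinφ2-sinφ1·cosφ2·cosΔλ=-0.27271800; θ=atan2(y, x)=107.0241° ≈ 107.0°
Leg 4: φ1=0.0661166, φ2=1.0056552, Δφ=0.9395387, Δλ=1.2078499 rad; a=sin²(Δφ/2)+cosφ1·cosφ2·sin²(Δλ/2)=0.3772443282; c=2·atan2(√a, √(1-a))=1.322749181; dist=6371·c=8427.235 ≈ 8427.2 km; running total=46277.3 km
Leg 4 bearing: y=sinΔλ·cosφ2=0.50064745, x=cosφ1·sinφ2-sinφ1·cosφ2·cosΔλ=0.83010620; θ=atan2(y, x)=31.0947° ≈ 31.1°
Leg 5: φ1=1.0056552, φ2=-0.4799830, Δφ=-1.4856382, Δλ=3.4580313 rad; a=sin²(Δφ/2)+cosφ1·cosφ2·sin²(Δλ/2)=0.9207009342; c=2·atan2(√a, √(1-a))=2.570668418; dist=6371·c=16377.728 ≈ 16377.7 km; running total=62655.0 km
Leg 5 bearing: y=sinΔλ·cosφ2=-0.27602110, x=cosφ1·sinφ2-sinφ1·cosφ2·cosΔλ=0.46460225; θ=atan2(y, x)=-30.7146° <0 so +360° → 329.2854° ≈ 329.3°
Leg 6: φ1=-0.4799830, φ2=0.2513588, Δφ=0.7313418, Δλ=-3.2504070 rad; a=sin²(Δφ/2)+cosφ1·cosφ2·sin²(Δλ/2)=0.9844489340; c=2·atan2(√a, √(1-a))=2.891533834; dist=6371·c=18421.962 ≈ 18422.0 km; running total=81077.0 km
Leg 6 bearing: y=sinΔλ·cosφ2=0.10518698, x=cosφ1·sinφ2-sinφ1·cosφ2·cosΔλ=-0.22399246; θ=atan2(y, x)=154.8452° ≈ 154.8°
Leg 7: φ1=0.2513588, φ2=1.3918669, Δφ=1.1405081, Δλ=-0.6187140 rad; a=sin²(Δφ/2)+cosφ1·cosφ2·sin²(Δλ/2)=0.3074113886; c=2·atan2(√a, √(1-a))=1.175396472; dist=6371·c=7488.451 ≈ 7488.5 km; running total=88565.5 km
Leg 7 bearing: y=sinΔλ·cosφ2=-0.10322405, x=cosφ1·sinφ2-sinφ1·cosφ2·cosΔλ=0.91705142; θ=atan2(y, x)=-6.4222° <0 so +360° → 353.5778° ≈ 353.6°

Leg 1: dist=7689.5 km, bearing=67.3°
Leg 2: dist=17781.2 km, bearing=142.6°
Leg 3: dist=12379.4 km, bearing=107.0°
Leg 4: dist=8427.2 km, bearing=31.1°
Leg 5: dist=16377.7 km, bearing=329.3°
Leg 6: dist=18422.0 km, bearing=154.8°
Leg 7: dist=7488.5 km, bearing=353.6°
Total: 88565.5 km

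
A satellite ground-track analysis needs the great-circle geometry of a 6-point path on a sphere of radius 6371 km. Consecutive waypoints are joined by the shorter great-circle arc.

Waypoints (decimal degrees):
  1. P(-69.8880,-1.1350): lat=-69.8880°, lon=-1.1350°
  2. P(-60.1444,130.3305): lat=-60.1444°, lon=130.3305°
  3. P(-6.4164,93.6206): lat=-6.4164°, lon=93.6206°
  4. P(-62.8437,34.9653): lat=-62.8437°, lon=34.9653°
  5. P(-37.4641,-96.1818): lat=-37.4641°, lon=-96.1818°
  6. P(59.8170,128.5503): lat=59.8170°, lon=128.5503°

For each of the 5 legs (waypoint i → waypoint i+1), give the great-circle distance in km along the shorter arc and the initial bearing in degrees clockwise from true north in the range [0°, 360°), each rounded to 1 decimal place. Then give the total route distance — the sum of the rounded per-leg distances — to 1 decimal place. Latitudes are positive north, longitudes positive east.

Leg 1: φ1=-1.2197757, φ2=-1.0497178, Δφ=0.1700579, Δλ=2.2945058 rad; a=sin²(Δφ/2)+cosφ1·cosφ2·sin²(Δλ/2)=0.1494751768; c=2·atan2(√a, √(1-a))=0.793927970; dist=6371·c=5058.115 ≈ 5058.1 km; running total=5058.1 km
Leg 1 bearing: y=sinΔλ·cosφ2=0.37304055, x=cosφ1·sinφ2-sinφ1·cosφ2·cosΔλ=-0.60775829; θ=atan2(y, x)=148.4585° ≈ 148.5°
Leg 2: φ1=-1.0497178, φ2=-0.1119873, Δφ=0.9377305, Δλ=-0.6407086 rad; a=sin²(Δφ/2)+cosφ1·cosφ2·sin²(Δλ/2)=0.2532464605; c=2·atan2(√a, √(1-a))=1.054678843; dist=6371·c=6719.359 ≈ 6719.4 km; running total=11777.5 km
Leg 2 bearing: y=sinΔλ·cosφ2=-0.59401927, x=cosφ1·sinφ2-sinφ1·cosφ2·cosΔλ=0.63528881; θ=atan2(y, x)=-43.0772° <0 so +360° → 316.9228° ≈ 316.9°
Leg 3: φ1=-0.1119873, φ2=-1.0968295, Δφ=-0.9848422, Δλ=-1.0237281 rad; a=sin²(Δφ/2)+cosφ1·cosφ2·sin²(Δλ/2)=0.3323151032; c=2·atan2(√a, √(1-a))=1.228798598; dist=6371·c=7828.676 ≈ 7828.7 km; running total=19606.2 km
Leg 3 bearing: y=sinΔλ·cosφ2=-0.38980650, x=cosφ1·sinφ2-sinφ1·cosφ2·cosΔλ=-0.85765844; θ=atan2(y, x)=-155.5582° <0 so +360° → 204.4418° ≈ 204.4°
Leg 4: φ1=-1.0968295, φ2=-0.6538719, Δφ=0.4429576, Δλ=-2.2889487 rad; a=sin²(Δφ/2)+cosφ1·cosφ2·sin²(Δλ/2)=0.3485817453; c=2·atan2(√a, √(1-a))=1.263128807; dist=6371·c=8047.394 ≈ 8047.4 km; running total=27653.6 km
Leg 4 bearing: y=sinΔλ·cosφ2=-0.59770022, x=cosφ1·sinφ2-sinφ1·cosφ2·cosΔλ=-0.74232371; θ=atan2(y, x)=-141.1599° <0 so +360° → 218.8401° ≈ 218.8°
Leg 5: φ1=-0.6538719, φ2=1.0440036, Δφ=1.6978755, Δλ=3.9223151 rad; a=sin²(Δφ/2)+cosφ1·cosφ2·sin²(Δλ/2)=0.9046465428; c=2·atan2(√a, √(1-a))=2.513743989; dist=6371·c=16015.063 ≈ 16015.1 km; running total=43668.7 km
Leg 5 bearing: y=sinΔλ·cosφ2=-0.35384133, x=cosφ1·sinφ2-sinφ1·cosφ2·cosΔλ=0.46887206; θ=atan2(y, x)=-37.0406° <0 so +360° → 322.9594° ≈ 323.0°

Leg 1: dist=5058.1 km, bearing=148.5°
Leg 2: dist=6719.4 km, bearing=316.9°
Leg 3: dist=7828.7 km, bearing=204.4°
Leg 4: dist=8047.4 km, bearing=218.8°
Leg 5: dist=16015.1 km, bearing=323.0°
Total: 43668.7 km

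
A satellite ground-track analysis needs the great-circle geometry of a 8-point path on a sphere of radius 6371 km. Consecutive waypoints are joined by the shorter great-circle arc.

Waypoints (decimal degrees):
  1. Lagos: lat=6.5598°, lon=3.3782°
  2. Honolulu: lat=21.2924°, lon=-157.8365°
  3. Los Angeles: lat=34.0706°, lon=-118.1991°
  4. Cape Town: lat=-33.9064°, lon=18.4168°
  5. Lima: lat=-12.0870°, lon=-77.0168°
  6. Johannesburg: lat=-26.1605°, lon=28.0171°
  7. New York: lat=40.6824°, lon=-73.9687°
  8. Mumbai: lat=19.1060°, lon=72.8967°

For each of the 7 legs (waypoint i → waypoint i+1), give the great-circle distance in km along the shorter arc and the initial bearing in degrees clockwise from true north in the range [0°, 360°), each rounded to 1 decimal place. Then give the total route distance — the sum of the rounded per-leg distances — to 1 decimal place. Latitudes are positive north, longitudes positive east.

Leg 1: dist=16301.2 km, bearing=327.0°
Leg 2: dist=4123.1 km, bearing=61.2°
Leg 3: dist=16046.2 km, bearing=102.3°
Leg 4: dist=9752.9 km, bearing=257.0°
Leg 5: dist=10872.4 km, bearing=119.0°
Leg 6: dist=12830.6 km, bearing=304.8°
Leg 7: dist=12537.0 km, bearing=34.1°
Total: 82463.4 km

Leg 1: φ1=0.1144901, φ2=0.3716225, Δφ=0.2571324, Δλ=-2.8137273 rad; a=sin²(Δφ/2)+cosφ1·cosφ2·sin²(Δλ/2)=0.9174243278; c=2·atan2(√a, √(1-a))=2.558654123; dist=6371·c=16301.185 ≈ 16301.2 km; running total=16301.2 km
Leg 1 bearing: y=sinΔλ·cosφ2=-0.30004134, x=cosφ1·sinφ2-sinφ1·cosφ2·cosΔλ=0.46152239; θ=atan2(y, x)=-33.0284° <0 so +360° → 326.9716° ≈ 327.0°
Leg 2: φ1=0.3716225, φ2=0.5946441, Δφ=0.2230217, Δλ=0.6918031 rad; a=sin²(Δφ/2)+cosφ1·cosφ2·sin²(Δλ/2)=0.1011032827; c=2·atan2(√a, √(1-a))=0.647169753; dist=6371·c=4123.118 ≈ 4123.1 km; running total=20424.3 km
Leg 2 bearing: y=sinΔλ·cosφ2=0.52842534, x=cosφ1·sinφ2-sinφ1·cosφ2·cosΔλ=0.29033136; θ=atan2(y, x)=61.2144° ≈ 61.2°
Leg 3: φ1=0.5946441, φ2=-0.5917783, Δφ=-1.1864225, Δλ=2.3843973 rad; a=sin²(Δφ/2)+cosφ1·cosφ2·sin²(Δλ/2)=0.9060752552; c=2·atan2(√a, √(1-a))=2.518624908; dist=6371·c=16046.159 ≈ 16046.2 km; running total=36470.5 km
Leg 3 bearing: y=sinΔλ·cosφ2=0.57008090, x=cosφ1·sinφ2-sinφ1·cosφ2·cosΔλ=-0.12417453; θ=atan2(y, x)=102.2882° ≈ 102.3°
Leg 4: φ1=-0.5917783, φ2=-0.2109579, Δφ=0.3808204, Δλ=-1.6656305 rad; a=sin²(Δφ/2)+cosφ1·cosφ2·sin²(Δλ/2)=0.4800190261; c=2·atan2(√a, √(1-a))=1.530823735; dist=6371·c=9752.878 ≈ 9752.9 km; running total=46223.4 km
Leg 4 bearing: y=sinΔλ·cosφ2=-0.97343699, x=cosφ1·sinφ2-sinφ1·cosφ2·cosΔλ=-0.22544060; θ=atan2(y, x)=-103.0394° <0 so +360° → 256.9606° ≈ 257.0°
Leg 5: φ1=-0.2109579, φ2=-0.4565869, Δφ=-0.2456289, Δλ=1.8331874 rad; a=sin²(Δφ/2)+cosφ1·cosφ2·sin²(Δλ/2)=0.5676687280; c=2·atan2(√a, √(1-a))=1.706550371; dist=6371·c=10872.432 ≈ 10872.4 km; running total=57095.8 km
Leg 5 bearing: y=sinΔλ·cosφ2=0.86684123, x=cosφ1·sinφ2-sinφ1·cosφ2·cosΔλ=-0.47986462; θ=atan2(y, x)=118.9680° ≈ 119.0°
Leg 6: φ1=-0.4565869, φ2=0.7100418, Δφ=1.1666287, Δλ=-1.7799880 rad; a=sin²(Δφ/2)+cosφ1·cosφ2·sin²(Δλ/2)=0.7143748929; c=2·atan2(√a, √(1-a))=2.013904785; dist=6371·c=12830.587 ≈ 12830.6 km; running total=69926.4 km
Leg 6 bearing: y=sinΔλ·cosφ2=-0.74180223, x=cosφ1·sinφ2-sinφ1·cosφ2·cosΔλ=0.51565790; θ=atan2(y, x)=-55.1952° <0 so +360° → 304.8048° ≈ 304.8°
Leg 7: φ1=0.7100418, φ2=0.3334626, Δφ=-0.3765792, Δλ=2.5632848 rad; a=sin²(Δφ/2)+cosφ1·cosφ2·sin²(Δλ/2)=0.6933369906; c=2·atan2(√a, √(1-a))=1.967818632; dist=6371·c=12536.973 ≈ 12537.0 km; running total=82463.4 km
Leg 7 bearing: y=sinΔλ·cosφ2=0.51649766, x=cosφ1·sinφ2-sinφ1·cosφ2·cosΔλ=0.76401139; θ=atan2(y, x)=34.0600° ≈ 34.1°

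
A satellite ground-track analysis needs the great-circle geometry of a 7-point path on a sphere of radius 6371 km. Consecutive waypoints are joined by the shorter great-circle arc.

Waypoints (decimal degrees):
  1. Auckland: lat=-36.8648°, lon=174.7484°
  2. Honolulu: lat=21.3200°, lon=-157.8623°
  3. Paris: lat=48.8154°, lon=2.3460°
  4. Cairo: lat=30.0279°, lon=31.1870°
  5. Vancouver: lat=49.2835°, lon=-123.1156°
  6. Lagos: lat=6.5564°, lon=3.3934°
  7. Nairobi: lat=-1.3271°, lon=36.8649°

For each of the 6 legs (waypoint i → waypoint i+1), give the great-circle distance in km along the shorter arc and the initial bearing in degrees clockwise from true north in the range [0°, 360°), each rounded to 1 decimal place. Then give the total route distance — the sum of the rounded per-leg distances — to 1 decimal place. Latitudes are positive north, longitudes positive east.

Leg 1: dist=7079.1 km, bearing=28.6°
Leg 2: dist=11972.6 km, bearing=13.5°
Leg 3: dist=3206.4 km, bearing=120.0°
Leg 4: dist=10835.6 km, bearing=343.4°
Leg 5: dist=11942.2 km, bearing=56.8°
Leg 6: dist=3816.9 km, bearing=102.1°
Total: 48852.8 km

Leg 1: φ1=-0.6434121, φ2=0.3721042, Δφ=1.0155163, Δλ=-5.8051518 rad; a=sin²(Δφ/2)+cosφ1·cosφ2·sin²(Δλ/2)=0.2781830221; c=2·atan2(√a, √(1-a))=1.111146891; dist=6371·c=7079.117 ≈ 7079.1 km; running total=7079.1 km
Leg 1 bearing: y=sinΔλ·cosφ2=0.42855126, x=cosφ1·sinφ2-sinφ1·cosφ2·cosΔλ=0.78710401; θ=atan2(y, x)=28.5668° ≈ 28.6°
Leg 2: φ1=0.3721042, φ2=0.8519895, Δφ=0.4798853, Δλ=2.7961623 rad; a=sin²(Δφ/2)+cosφ1·cosφ2·sin²(Δλ/2)=0.6517817587; c=2·atan2(√a, √(1-a))=1.879226768; dist=6371·c=11972.554 ≈ 11972.6 km; running total=19051.7 km
Leg 2 bearing: y=sinΔλ·cosφ2=0.22296483, x=cosφ1·sinφ2-sinφ1·cosφ2·cosΔλ=0.92635624; θ=atan2(y, x)=13.5331° ≈ 13.5°
Leg 3: φ1=0.8519895, φ2=0.5240857, Δφ=-0.3279037, Δλ=0.5033704 rad; a=sin²(Δφ/2)+cosφ1·cosφ2·sin²(Δλ/2)=0.0619977270; c=2·atan2(√a, √(1-a))=0.503281622; dist=6371·c=3206.407 ≈ 3206.4 km; running total=22258.1 km
Leg 3 bearing: y=sinΔλ·cosφ2=0.41763638, x=cosφ1·sinφ2-sinφ1·cosφ2·cosΔλ=-0.24123825; θ=atan2(y, x)=120.0119° ≈ 120.0°
Leg 4: φ1=0.5240857, φ2=0.8601593, Δφ=0.3360736, Δλ=-2.6930884 rad; a=sin²(Δφ/2)+cosφ1·cosφ2·sin²(Δλ/2)=0.5648070425; c=2·atan2(√a, √(1-a))=1.700776099; dist=6371·c=10835.645 ≈ 10835.6 km; running total=33093.7 km
Leg 4 bearing: y=sinΔλ·cosφ2=-0.28285639, x=cosφ1·sinφ2-sinφ1·cosφ2·cosΔλ=0.95036438; θ=atan2(y, x)=-16.5746° <0 so +360° → 343.4254° ≈ 343.4°
Leg 5: φ1=0.8601593, φ2=0.1144308, Δφ=-0.7457286, Δλ=2.2079986 rad; a=sin²(Δφ/2)+cosφ1·cosφ2·sin²(Δλ/2)=0.6495068985; c=2·atan2(√a, √(1-a))=1.874455327; dist=6371·c=11942.155 ≈ 11942.2 km; running total=45035.9 km
Leg 5 bearing: y=sinΔλ·cosφ2=0.79850676, x=cosφ1·sinφ2-sinφ1·cosφ2·cosΔλ=0.52247269; θ=atan2(y, x)=56.8028° ≈ 56.8°
Leg 6: φ1=0.1144308, φ2=-0.0231623, Δφ=-0.1375930, Δλ=0.5841879 rad; a=sin²(Δφ/2)+cosφ1·cosφ2·sin²(Δλ/2)=0.0870809697; c=2·atan2(√a, √(1-a))=0.599109573; dist=6371·c=3816.927 ≈ 3816.9 km; running total=48852.8 km
Leg 6 bearing: y=sinΔλ·cosφ2=0.55137419, x=cosφ1·sinφ2-sinφ1·cosφ2·cosΔλ=-0.11822859; θ=atan2(y, x)=102.1024° ≈ 102.1°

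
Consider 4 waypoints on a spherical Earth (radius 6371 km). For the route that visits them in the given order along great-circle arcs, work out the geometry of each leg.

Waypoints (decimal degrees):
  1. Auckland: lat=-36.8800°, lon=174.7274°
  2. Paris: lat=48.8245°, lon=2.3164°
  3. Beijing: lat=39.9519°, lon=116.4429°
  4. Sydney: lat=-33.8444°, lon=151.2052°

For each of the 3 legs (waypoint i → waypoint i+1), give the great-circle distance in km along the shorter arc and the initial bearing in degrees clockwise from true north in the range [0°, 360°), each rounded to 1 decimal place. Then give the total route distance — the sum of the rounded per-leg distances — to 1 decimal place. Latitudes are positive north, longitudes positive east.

Leg 1: φ1=-0.6436774, φ2=0.8521483, Δφ=1.4958257, Δλ=-3.0091396 rad; a=sin²(Δφ/2)+cosφ1·cosφ2·sin²(Δλ/2)=0.9868678939; c=2·atan2(√a, √(1-a))=2.911897236; dist=6371·c=18551.697 ≈ 18551.7 km; running total=18551.7 km
Leg 1 bearing: y=sinΔλ·cosφ2=-0.08694804, x=cosφ1·sinφ2-sinφ1·cosφ2·cosΔλ=0.21042494; θ=atan2(y, x)=-22.4505° <0 so +360° → 337.5495° ≈ 337.5°
Leg 2: φ1=0.8521483, φ2=0.6972922, Δφ=-0.1548561, Δλ=1.9918832 rad; a=sin²(Δφ/2)+cosφ1·cosφ2·sin²(Δλ/2)=0.3614776139; c=2·atan2(√a, √(1-a))=1.290079204; dist=6371·c=8219.095 ≈ 8219.1 km; running total=26770.8 km
Leg 2 bearing: y=sinΔλ·cosφ2=0.69961904, x=cosφ1·sinφ2-sinφ1·cosφ2·cosΔλ=0.65861931; θ=atan2(y, x)=46.7290° ≈ 46.7°
Leg 3: φ1=0.6972922, φ2=-0.5906962, Δφ=-1.2879884, Δλ=0.6067166 rad; a=sin²(Δφ/2)+cosφ1·cosφ2·sin²(Δλ/2)=0.4172900790; c=2·atan2(√a, √(1-a))=1.404612624; dist=6371·c=8948.787 ≈ 8948.8 km; running total=35719.6 km
Leg 3 bearing: y=sinΔλ·cosφ2=0.47355908, x=cosφ1·sinφ2-sinφ1·cosφ2·cosΔλ=-0.86508847; θ=atan2(y, x)=151.3032° ≈ 151.3°

Leg 1: dist=18551.7 km, bearing=337.5°
Leg 2: dist=8219.1 km, bearing=46.7°
Leg 3: dist=8948.8 km, bearing=151.3°
Total: 35719.6 km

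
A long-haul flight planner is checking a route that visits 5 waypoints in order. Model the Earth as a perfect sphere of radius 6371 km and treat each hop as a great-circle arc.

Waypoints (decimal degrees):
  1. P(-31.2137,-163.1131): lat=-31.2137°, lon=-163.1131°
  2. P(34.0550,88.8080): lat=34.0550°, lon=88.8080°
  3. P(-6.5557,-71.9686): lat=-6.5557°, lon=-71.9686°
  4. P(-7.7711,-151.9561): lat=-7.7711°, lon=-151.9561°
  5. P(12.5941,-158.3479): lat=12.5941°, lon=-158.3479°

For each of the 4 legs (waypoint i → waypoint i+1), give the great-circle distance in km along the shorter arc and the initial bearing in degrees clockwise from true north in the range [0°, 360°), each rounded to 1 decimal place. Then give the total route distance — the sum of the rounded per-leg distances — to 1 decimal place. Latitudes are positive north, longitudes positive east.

Leg 1: φ1=-0.5447818, φ2=0.5943719, Δφ=1.1391537, Δλ=4.3968527 rad; a=sin²(Δφ/2)+cosφ1·cosφ2·sin²(Δλ/2)=0.7550453472; c=2·atan2(√a, √(1-a))=2.106086558; dist=6371·c=13417.877 ≈ 13417.9 km; running total=13417.9 km
Leg 1 bearing: y=sinΔλ·cosφ2=-0.78759740, x=cosφ1·sinφ2-sinφ1·cosφ2·cosΔλ=0.34568456; θ=atan2(y, x)=-66.3028° <0 so +360° → 293.6972° ≈ 293.7°
Leg 2: φ1=0.5943719, φ2=-0.1144185, Δφ=-0.7087904, Δλ=-2.8060810 rad; a=sin²(Δφ/2)+cosφ1·cosφ2·sin²(Δλ/2)=0.9205614947; c=2·atan2(√a, √(1-a))=2.570152574; dist=6371·c=16374.442 ≈ 16374.4 km; running total=29792.3 km
Leg 2 bearing: y=sinΔλ·cosφ2=-0.32709944, x=cosφ1·sinφ2-sinφ1·cosφ2·cosΔλ=0.43071809; θ=atan2(y, x)=-37.2141° <0 so +360° → 322.7859° ≈ 322.8°
Leg 3: φ1=-0.1144185, φ2=-0.1356313, Δφ=-0.0212127, Δλ=-1.3960452 rad; a=sin²(Δφ/2)+cosφ1·cosφ2·sin²(Δλ/2)=0.4067113158; c=2·atan2(√a, √(1-a))=1.383119147; dist=6371·c=8811.852 ≈ 8811.9 km; running total=38604.2 km
Leg 3 bearing: y=sinΔλ·cosφ2=-0.97572589, x=cosφ1·sinφ2-sinφ1·cosφ2·cosΔλ=-0.11466421; θ=atan2(y, x)=-96.7025° <0 so +360° → 263.2975° ≈ 263.3°
Leg 4: φ1=-0.1356313, φ2=0.2198085, Δφ=0.3554398, Δλ=-0.1115580 rad; a=sin²(Δφ/2)+cosφ1·cosφ2·sin²(Δλ/2)=0.0342586640; c=2·atan2(√a, √(1-a))=0.372328845; dist=6371·c=2372.107 ≈ 2372.1 km; running total=40976.3 km
Leg 4 bearing: y=sinΔλ·cosφ2=-0.10864810, x=cosφ1·sinφ2-sinφ1·cosφ2·cosΔλ=0.34718241; θ=atan2(y, x)=-17.3771° <0 so +360° → 342.6229° ≈ 342.6°

Leg 1: dist=13417.9 km, bearing=293.7°
Leg 2: dist=16374.4 km, bearing=322.8°
Leg 3: dist=8811.9 km, bearing=263.3°
Leg 4: dist=2372.1 km, bearing=342.6°
Total: 40976.3 km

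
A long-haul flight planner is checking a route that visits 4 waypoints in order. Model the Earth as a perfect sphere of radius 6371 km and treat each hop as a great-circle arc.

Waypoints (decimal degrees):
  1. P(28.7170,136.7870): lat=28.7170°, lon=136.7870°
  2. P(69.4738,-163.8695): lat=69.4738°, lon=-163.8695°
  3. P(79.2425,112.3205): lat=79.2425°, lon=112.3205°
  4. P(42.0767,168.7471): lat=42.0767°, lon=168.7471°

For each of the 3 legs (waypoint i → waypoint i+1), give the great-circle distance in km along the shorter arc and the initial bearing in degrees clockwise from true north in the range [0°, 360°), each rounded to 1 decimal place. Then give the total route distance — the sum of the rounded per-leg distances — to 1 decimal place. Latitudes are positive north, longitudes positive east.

Leg 1: dist=5853.7 km, bearing=22.3°
Leg 2: dist=2447.5 km, bearing=330.3°
Leg 3: dist=4747.6 km, bearing=114.2°
Total: 13048.8 km

Leg 1: φ1=0.5012062, φ2=1.2125466, Δφ=0.7113404, Δλ=-5.2474458 rad; a=sin²(Δφ/2)+cosφ1·cosφ2·sin²(Δλ/2)=0.1966128102; c=2·atan2(√a, √(1-a))=0.918800079; dist=6371·c=5853.675 ≈ 5853.7 km; running total=5853.7 km
Leg 1 bearing: y=sinΔλ·cosφ2=0.30163070, x=cosφ1·sinφ2-sinφ1·cosφ2·cosΔλ=0.73542082; θ=atan2(y, x)=22.3008° ≈ 22.3°
Leg 2: φ1=1.2125466, φ2=1.3830425, Δφ=0.1704960, Δλ=4.8204249 rad; a=sin²(Δφ/2)+cosφ1·cosφ2·sin²(Δλ/2)=0.0364447253; c=2·atan2(√a, √(1-a))=0.384168074; dist=6371·c=2447.535 ≈ 2447.5 km; running total=8301.2 km
Leg 2 bearing: y=sinΔλ·cosφ2=-0.18556441, x=cosφ1·sinφ2-sinφ1·cosφ2·cosΔλ=0.32562536; θ=atan2(y, x)=-29.6776° <0 so +360° → 330.3224° ≈ 330.3°
Leg 3: φ1=1.3830425, φ2=0.7343770, Δφ=-0.6486656, Δλ=0.9848300 rad; a=sin²(Δφ/2)+cosφ1·cosφ2·sin²(Δλ/2)=0.1325186126; c=2·atan2(√a, √(1-a))=0.745184543; dist=6371·c=4747.571 ≈ 4747.6 km; running total=13048.8 km
Leg 3 bearing: y=sinΔλ·cosφ2=0.61842510, x=cosφ1·sinφ2-sinφ1·cosφ2·cosΔλ=-0.27817281; θ=atan2(y, x)=114.2186° ≈ 114.2°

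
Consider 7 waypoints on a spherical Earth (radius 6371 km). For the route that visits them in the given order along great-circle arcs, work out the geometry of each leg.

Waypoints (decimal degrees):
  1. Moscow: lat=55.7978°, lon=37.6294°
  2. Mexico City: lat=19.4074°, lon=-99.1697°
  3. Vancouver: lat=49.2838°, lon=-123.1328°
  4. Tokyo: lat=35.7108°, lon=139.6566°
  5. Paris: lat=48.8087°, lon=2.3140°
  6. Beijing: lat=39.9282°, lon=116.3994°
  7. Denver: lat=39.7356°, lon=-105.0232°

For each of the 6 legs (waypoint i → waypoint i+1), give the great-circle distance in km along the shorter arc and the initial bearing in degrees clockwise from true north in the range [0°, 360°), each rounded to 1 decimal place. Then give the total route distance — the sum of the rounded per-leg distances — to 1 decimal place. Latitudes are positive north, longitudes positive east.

Leg 1: φ1=0.9738553, φ2=0.3387230, Δφ=-0.6351323, Δλ=-2.3875947 rad; a=sin²(Δφ/2)+cosφ1·cosφ2·sin²(Δλ/2)=0.5558290429; c=2·atan2(√a, √(1-a))=1.682687741; dist=6371·c=10720.404 ≈ 10720.4 km; running total=10720.4 km
Leg 1 bearing: y=sinΔλ·cosφ2=-0.64566177, x=cosφ1·sinφ2-sinφ1·cosφ2·cosΔλ=0.75541601; θ=atan2(y, x)=-40.5208° <0 so +360° → 319.4792° ≈ 319.5°
Leg 2: φ1=0.3387230, φ2=0.8601646, Δφ=0.5214415, Δλ=-0.4182350 rad; a=sin²(Δφ/2)+cosφ1·cosφ2·sin²(Δλ/2)=0.0929639749; c=2·atan2(√a, √(1-a))=0.619666735; dist=6371·c=3947.897 ≈ 3947.9 km; running total=14668.3 km
Leg 2 bearing: y=sinΔλ·cosφ2=-0.26493565, x=cosφ1·sinφ2-sinφ1·cosφ2·cosΔλ=0.51681312; θ=atan2(y, x)=-27.1412° <0 so +360° → 332.8588° ≈ 332.9°
Leg 3: φ1=0.8601646, φ2=0.6232710, Δφ=-0.2368935, Δλ=4.5865403 rad; a=sin²(Δφ/2)+cosφ1·cosφ2·sin²(Δλ/2)=0.3120351327; c=2·atan2(√a, √(1-a))=1.185396425; dist=6371·c=7552.161 ≈ 7552.2 km; running total=22220.5 km
Leg 3 bearing: y=sinΔλ·cosφ2=-0.80555202, x=cosφ1·sinφ2-sinφ1·cosφ2·cosΔλ=0.45799866; θ=atan2(y, x)=-60.3795° <0 so +360° → 299.6205° ≈ 299.6°
Leg 4: φ1=0.6232710, φ2=0.8518725, Δφ=0.2286015, Δλ=-2.3970806 rad; a=sin²(Δφ/2)+cosφ1·cosφ2·sin²(Δλ/2)=0.4770116172; c=2·atan2(√a, √(1-a))=1.524803348; dist=6371·c=9714.522 ≈ 9714.5 km; running total=31935.0 km
Leg 4 bearing: y=sinΔλ·cosφ2=-0.44625916, x=cosφ1·sinφ2-sinφ1·cosφ2·cosΔλ=0.89372193; θ=atan2(y, x)=-26.5342° <0 so +360° → 333.4658° ≈ 333.5°
Leg 5: φ1=0.8518725, φ2=0.6968786, Δφ=-0.1549940, Δλ=1.9911659 rad; a=sin²(Δφ/2)+cosφ1·cosφ2·sin²(Δλ/2)=0.3615581624; c=2·atan2(√a, √(1-a))=1.290246860; dist=6371·c=8220.163 ≈ 8220.2 km; running total=40155.2 km
Leg 5 bearing: y=sinΔλ·cosφ2=0.70008606, x=cosφ1·sinφ2-sinφ1·cosφ2·cosΔλ=0.65819065; θ=atan2(y, x)=46.7667° ≈ 46.8°
Leg 6: φ1=0.6968786, φ2=0.6935171, Δφ=-0.0033615, Δλ=-3.8645534 rad; a=sin²(Δφ/2)+cosφ1·cosφ2·sin²(Δλ/2)=0.5159540878; c=2·atan2(√a, √(1-a))=1.602709919; dist=6371·c=10210.865 ≈ 10210.9 km; running total=50366.1 km
Leg 6 bearing: y=sinΔλ·cosφ2=0.50877798, x=cosφ1·sinφ2-sinφ1·cosφ2·cosΔλ=0.86030625; θ=atan2(y, x)=30.5997° ≈ 30.6°

Leg 1: dist=10720.4 km, bearing=319.5°
Leg 2: dist=3947.9 km, bearing=332.9°
Leg 3: dist=7552.2 km, bearing=299.6°
Leg 4: dist=9714.5 km, bearing=333.5°
Leg 5: dist=8220.2 km, bearing=46.8°
Leg 6: dist=10210.9 km, bearing=30.6°
Total: 50366.1 km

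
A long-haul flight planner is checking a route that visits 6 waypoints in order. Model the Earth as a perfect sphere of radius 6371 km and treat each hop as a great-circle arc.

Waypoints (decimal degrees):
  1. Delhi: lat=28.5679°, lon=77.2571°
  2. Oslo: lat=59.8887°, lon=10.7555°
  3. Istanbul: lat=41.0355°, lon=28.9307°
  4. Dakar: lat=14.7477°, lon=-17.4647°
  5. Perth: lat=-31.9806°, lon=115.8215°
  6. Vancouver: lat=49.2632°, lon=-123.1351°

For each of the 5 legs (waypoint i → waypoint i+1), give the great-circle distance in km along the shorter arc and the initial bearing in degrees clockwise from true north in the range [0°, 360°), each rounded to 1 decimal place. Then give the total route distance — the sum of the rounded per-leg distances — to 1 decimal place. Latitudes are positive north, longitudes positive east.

Leg 1: dist=5992.2 km, bearing=325.3°
Leg 2: dist=2441.4 km, bearing=141.0°
Leg 3: dist=5328.1 km, bearing=250.7°
Leg 4: dist=14923.1 km, bearing=120.5°
Leg 5: dist=14830.6 km, bearing=50.3°
Total: 43515.4 km

Leg 1: φ1=0.4986039, φ2=1.0452550, Δφ=0.5466511, Δλ=-1.1606719 rad; a=sin²(Δφ/2)+cosφ1·cosφ2·sin²(Δλ/2)=0.2053267856; c=2·atan2(√a, √(1-a))=0.940546720; dist=6371·c=5992.223 ≈ 5992.2 km; running total=5992.2 km
Leg 1 bearing: y=sinΔλ·cosφ2=-0.46007753, x=cosφ1·sinφ2-sinφ1·cosφ2·cosΔλ=0.66407790; θ=atan2(y, x)=-34.7145° <0 so +360° → 325.2855° ≈ 325.3°
Leg 2: φ1=1.0452550, φ2=0.7162046, Δφ=-0.3290504, Δλ=0.3172171 rad; a=sin²(Δφ/2)+cosφ1·cosφ2·sin²(Δλ/2)=0.0362654067; c=2·atan2(√a, √(1-a))=0.383210032; dist=6371·c=2441.431 ≈ 2441.4 km; running total=8433.6 km
Leg 2 bearing: y=sinΔλ·cosφ2=0.23528497, x=cosφ1·sinφ2-sinφ1·cosφ2·cosΔλ=-0.29058887; θ=atan2(y, x)=141.0035° ≈ 141.0°
Leg 3: φ1=0.7162046, φ2=0.2573959, Δφ=-0.4588087, Δλ=-0.8097525 rad; a=sin²(Δφ/2)+cosφ1·cosφ2·sin²(Δλ/2)=0.1648924444; c=2·atan2(√a, √(1-a))=0.836297735; dist=6371·c=5328.053 ≈ 5328.1 km; running total=13761.7 km
Leg 3 bearing: y=sinΔλ·cosφ2=-0.70026131, x=cosφ1·sinφ2-sinφ1·cosφ2·cosΔλ=-0.24585727; θ=atan2(y, x)=-109.3458° <0 so +360° → 250.6542° ≈ 250.7°
Leg 4: φ1=0.2573959, φ2=-0.5581668, Δφ=-0.8155627, Δλ=2.3262830 rad; a=sin²(Δφ/2)+cosφ1·cosφ2·sin²(Δλ/2)=0.8486232747; c=2·atan2(√a, √(1-a))=2.342345470; dist=6371·c=14923.083 ≈ 14923.1 km; running total=28684.8 km
Leg 4 bearing: y=sinΔλ·cosφ2=0.61745694, x=cosφ1·sinφ2-sinφ1·cosφ2·cosΔλ=-0.36413483; θ=atan2(y, x)=120.5293° ≈ 120.5°
Leg 5: φ1=-0.5581668, φ2=0.8598050, Δφ=1.4179718, Δλ=-4.1705794 rad; a=sin²(Δφ/2)+cosφ1·cosφ2·sin²(Δλ/2)=0.8433821112; c=2·atan2(√a, √(1-a))=2.327824367; dist=6371·c=14830.569 ≈ 14830.6 km; running total=43515.4 km
Leg 5 bearing: y=sinΔλ·cosφ2=0.55911995, x=cosφ1·sinφ2-sinφ1·cosφ2·cosΔλ=0.46447797; θ=atan2(y, x)=50.2826° ≈ 50.3°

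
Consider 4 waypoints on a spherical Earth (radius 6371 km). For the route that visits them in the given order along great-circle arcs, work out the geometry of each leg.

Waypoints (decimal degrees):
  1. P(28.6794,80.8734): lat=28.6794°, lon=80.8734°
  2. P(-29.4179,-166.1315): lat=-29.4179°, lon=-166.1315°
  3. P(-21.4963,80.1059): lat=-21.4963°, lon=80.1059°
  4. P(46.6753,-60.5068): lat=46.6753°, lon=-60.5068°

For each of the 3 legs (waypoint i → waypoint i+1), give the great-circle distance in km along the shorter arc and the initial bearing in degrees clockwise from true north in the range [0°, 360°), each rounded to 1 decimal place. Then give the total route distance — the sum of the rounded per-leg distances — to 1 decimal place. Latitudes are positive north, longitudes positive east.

Leg 1: φ1=0.5005500, φ2=-0.5134392, Δφ=-1.0139892, Δλ=-4.3110488 rad; a=sin²(Δφ/2)+cosφ1·cosφ2·sin²(Δλ/2)=0.7671274708; c=2·atan2(√a, √(1-a))=2.134422440; dist=6371·c=13598.405 ≈ 13598.4 km; running total=13598.4 km
Leg 1 bearing: y=sinΔλ·cosφ2=0.80184443, x=cosφ1·sinφ2-sinφ1·cosφ2·cosΔλ=-0.26761383; θ=atan2(y, x)=108.4563° ≈ 108.5°
Leg 2: φ1=-0.5134392, φ2=-0.3751812, Δφ=0.1382580, Δλ=4.2976534 rad; a=sin²(Δφ/2)+cosφ1·cosφ2·sin²(Δλ/2)=0.5732951931; c=2·atan2(√a, √(1-a))=1.717916863; dist=6371·c=10944.848 ≈ 10944.8 km; running total=24543.2 km
Leg 2 bearing: y=sinΔλ·cosφ2=-0.85156111, x=cosφ1·sinφ2-sinφ1·cosφ2·cosΔλ=-0.50334375; θ=atan2(y, x)=-120.5866° <0 so +360° → 239.4134° ≈ 239.4°
Leg 3: φ1=-0.3751812, φ2=0.8146377, Δφ=1.1898189, Δλ=-2.4541546 rad; a=sin²(Δφ/2)+cosφ1·cosφ2·sin²(Δλ/2)=0.8799923554; c=2·atan2(√a, √(1-a))=2.434085917; dist=6371·c=15507.561 ≈ 15507.6 km; running total=40050.8 km
Leg 3 bearing: y=sinΔλ·cosφ2=-0.43539140, x=cosφ1·sinφ2-sinφ1·cosφ2·cosΔλ=0.48255317; θ=atan2(y, x)=-42.0589° <0 so +360° → 317.9411° ≈ 317.9°

Leg 1: dist=13598.4 km, bearing=108.5°
Leg 2: dist=10944.8 km, bearing=239.4°
Leg 3: dist=15507.6 km, bearing=317.9°
Total: 40050.8 km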